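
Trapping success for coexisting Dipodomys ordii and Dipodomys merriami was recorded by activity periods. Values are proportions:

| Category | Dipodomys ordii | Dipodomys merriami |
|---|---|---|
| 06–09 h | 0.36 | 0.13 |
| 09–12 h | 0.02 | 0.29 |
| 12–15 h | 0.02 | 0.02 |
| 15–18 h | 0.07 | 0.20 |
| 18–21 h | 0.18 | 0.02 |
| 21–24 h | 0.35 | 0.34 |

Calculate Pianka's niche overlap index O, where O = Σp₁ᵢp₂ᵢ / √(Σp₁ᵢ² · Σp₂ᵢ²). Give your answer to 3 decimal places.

0.694

Σ p₁ᵢp₂ᵢ = 0.0468 + 0.0058 + 0.0004 + 0.0140 + 0.0036 + 0.1190 = 0.1896
Σp_1ᵢ² = 0.36² + 0.02² + 0.02² + 0.07² + 0.18² + 0.35² = 0.1296 + 0.0004 + 0.0004 + 0.0049 + 0.0324 + 0.1225 = 0.2902
Σp_2ᵢ² = 0.13² + 0.29² + 0.02² + 0.20² + 0.02² + 0.34² = 0.0169 + 0.0841 + 0.0004 + 0.0400 + 0.0004 + 0.1156 = 0.2574
O = 0.1896 / √(0.2902 × 0.2574) = 0.1896 / 0.273308 = 0.69372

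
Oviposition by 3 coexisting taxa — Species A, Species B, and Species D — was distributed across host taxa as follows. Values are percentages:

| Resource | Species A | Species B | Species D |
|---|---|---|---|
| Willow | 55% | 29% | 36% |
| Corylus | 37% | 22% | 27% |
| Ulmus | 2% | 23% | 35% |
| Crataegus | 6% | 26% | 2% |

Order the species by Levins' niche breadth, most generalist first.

Species B > Species D > Species A

Convert percentages to proportions (divide by 100).
Σp_Aᵢ² = 0.55² + 0.37² + 0.02² + 0.06² = 0.3025 + 0.1369 + 0.0004 + 0.0036 = 0.4434
B_A = 1 / 0.4434 = 2.2553
Σp_Bᵢ² = 0.29² + 0.22² + 0.23² + 0.26² = 0.0841 + 0.0484 + 0.0529 + 0.0676 = 0.2530
B_B = 1 / 0.2530 = 3.9526
Σp_Dᵢ² = 0.36² + 0.27² + 0.35² + 0.02² = 0.1296 + 0.0729 + 0.1225 + 0.0004 = 0.3254
B_D = 1 / 0.3254 = 3.0731
Ranking by B (broadest → narrowest): Species B (3.95) > Species D (3.07) > Species A (2.26)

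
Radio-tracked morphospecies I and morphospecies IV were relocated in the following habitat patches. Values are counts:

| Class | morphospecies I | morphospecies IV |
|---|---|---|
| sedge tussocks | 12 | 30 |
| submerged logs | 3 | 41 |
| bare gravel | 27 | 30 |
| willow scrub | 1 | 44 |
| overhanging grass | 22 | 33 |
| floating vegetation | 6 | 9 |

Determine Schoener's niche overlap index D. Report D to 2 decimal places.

0.60

Proportions for morphospecies I (n=71): 12/71=0.1690, 3/71=0.0423, 27/71=0.3803, 1/71=0.0141, 22/71=0.3099, 6/71=0.0845
Proportions for morphospecies IV (n=187): 30/187=0.1604, 41/187=0.2193, 30/187=0.1604, 44/187=0.2353, 33/187=0.1765, 9/187=0.0481
Σ|p₁ᵢ − p₂ᵢ| = 0.0086 + 0.1770 + 0.2199 + 0.2212 + 0.1334 + 0.0364 = 0.7965
D = 1 − ½ × 0.7965 = 1 − 0.39825 = 0.60175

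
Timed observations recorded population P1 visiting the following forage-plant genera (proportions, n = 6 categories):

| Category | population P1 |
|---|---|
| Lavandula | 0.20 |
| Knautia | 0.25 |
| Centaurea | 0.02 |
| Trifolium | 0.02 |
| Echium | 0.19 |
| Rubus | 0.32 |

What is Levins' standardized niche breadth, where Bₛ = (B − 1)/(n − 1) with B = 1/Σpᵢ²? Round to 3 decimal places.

Σpᵢ² = 0.20² + 0.25² + 0.02² + 0.02² + 0.19² + 0.32² = 0.0400 + 0.0625 + 0.0004 + 0.0004 + 0.0361 + 0.1024 = 0.2418
B = 1 / 0.2418 = 4.13565
Bₛ = (B − 1)/(n − 1) = (4.13565 − 1)/(6 − 1) = 3.13565/5 = 0.62713

0.627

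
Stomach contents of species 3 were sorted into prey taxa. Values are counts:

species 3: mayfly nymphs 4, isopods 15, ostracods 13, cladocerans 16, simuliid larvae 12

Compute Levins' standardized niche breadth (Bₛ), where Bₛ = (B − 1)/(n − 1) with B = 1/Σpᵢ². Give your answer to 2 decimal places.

Proportions for species 3 (n=60): 4/60=0.0667, 15/60=0.2500, 13/60=0.2167, 16/60=0.2667, 12/60=0.2000
Σpᵢ² = 0.0667² + 0.2500² + 0.2167² + 0.2667² + 0.2000² = 0.004449 + 0.062500 + 0.046959 + 0.071129 + 0.040000 = 0.225037
B = 1 / 0.225037 = 4.4437
Bₛ = (B − 1)/(n − 1) = (4.4437 − 1)/(5 − 1) = 3.4437/4 = 0.8609

0.86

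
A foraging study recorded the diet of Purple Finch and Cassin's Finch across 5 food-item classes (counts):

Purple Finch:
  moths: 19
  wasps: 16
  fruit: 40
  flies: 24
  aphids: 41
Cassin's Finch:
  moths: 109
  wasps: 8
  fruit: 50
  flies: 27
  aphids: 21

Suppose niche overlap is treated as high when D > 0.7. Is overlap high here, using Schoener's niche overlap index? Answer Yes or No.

Proportions for Purple Finch (n=140): 19/140=0.1357, 16/140=0.1143, 40/140=0.2857, 24/140=0.1714, 41/140=0.2929
Proportions for Cassin's Finch (n=215): 109/215=0.5070, 8/215=0.0372, 50/215=0.2326, 27/215=0.1256, 21/215=0.0977
Σ|p₁ᵢ − p₂ᵢ| = 0.3713 + 0.0771 + 0.0531 + 0.0458 + 0.1952 = 0.7425
D = 1 − ½ × 0.7425 = 1 − 0.37125 = 0.62875
D = 0.62875 < 0.7 → No.

No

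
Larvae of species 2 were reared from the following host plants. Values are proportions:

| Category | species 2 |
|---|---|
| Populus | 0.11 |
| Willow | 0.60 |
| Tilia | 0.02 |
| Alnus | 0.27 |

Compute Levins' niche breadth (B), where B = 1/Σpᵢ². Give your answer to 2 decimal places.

2.25

Σpᵢ² = 0.11² + 0.60² + 0.02² + 0.27² = 0.0121 + 0.3600 + 0.0004 + 0.0729 = 0.4454
B = 1 / 0.4454 = 2.2452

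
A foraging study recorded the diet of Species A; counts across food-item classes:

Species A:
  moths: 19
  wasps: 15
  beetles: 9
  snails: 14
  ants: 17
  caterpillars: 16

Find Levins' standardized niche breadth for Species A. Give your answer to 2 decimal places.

Proportions for Species A (n=90): 19/90=0.2111, 15/90=0.1667, 9/90=0.1000, 14/90=0.1556, 17/90=0.1889, 16/90=0.1778
Σpᵢ² = 0.2111² + 0.1667² + 0.1000² + 0.1556² + 0.1889² + 0.1778² = 0.044563 + 0.027789 + 0.010000 + 0.024211 + 0.035683 + 0.031613 = 0.173859
B = 1 / 0.173859 = 5.7518
Bₛ = (B − 1)/(n − 1) = (5.7518 − 1)/(6 − 1) = 4.7518/5 = 0.9504

0.95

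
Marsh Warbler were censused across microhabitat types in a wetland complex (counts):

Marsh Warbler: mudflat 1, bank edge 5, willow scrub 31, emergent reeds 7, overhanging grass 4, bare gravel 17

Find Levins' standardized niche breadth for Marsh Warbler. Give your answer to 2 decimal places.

Proportions for Marsh Warbler (n=65): 1/65=0.0154, 5/65=0.0769, 31/65=0.4769, 7/65=0.1077, 4/65=0.0615, 17/65=0.2615
Σpᵢ² = 0.0154² + 0.0769² + 0.4769² + 0.1077² + 0.0615² + 0.2615² = 0.000237 + 0.005914 + 0.227434 + 0.011599 + 0.003782 + 0.068382 = 0.317348
B = 1 / 0.317348 = 3.1511
Bₛ = (B − 1)/(n − 1) = (3.1511 − 1)/(6 − 1) = 2.1511/5 = 0.4302

0.43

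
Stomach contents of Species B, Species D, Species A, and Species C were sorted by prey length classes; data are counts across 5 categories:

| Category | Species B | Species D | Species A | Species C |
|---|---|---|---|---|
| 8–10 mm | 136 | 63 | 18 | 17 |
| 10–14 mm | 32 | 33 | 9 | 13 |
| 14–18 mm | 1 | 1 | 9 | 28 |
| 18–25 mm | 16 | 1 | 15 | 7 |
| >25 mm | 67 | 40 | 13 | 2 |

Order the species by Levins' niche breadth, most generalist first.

Species A > Species C > Species D > Species B

Proportions for Species B (n=252): 136/252=0.5397, 32/252=0.1270, 1/252=0.0040, 16/252=0.0635, 67/252=0.2659
Proportions for Species D (n=138): 63/138=0.4565, 33/138=0.2391, 1/138=0.0072, 1/138=0.0072, 40/138=0.2899
Proportions for Species A (n=64): 18/64=0.2813, 9/64=0.1406, 9/64=0.1406, 15/64=0.2344, 13/64=0.2031
Proportions for Species C (n=67): 17/67=0.2537, 13/67=0.1940, 28/67=0.4179, 7/67=0.1045, 2/67=0.0299
Σp_Bᵢ² = 0.5397² + 0.1270² + 0.0040² + 0.0635² + 0.2659² = 0.291276 + 0.016129 + 0.000016 + 0.004032 + 0.070703 = 0.382156
B_B = 1 / 0.382156 = 2.6167
Σp_Dᵢ² = 0.4565² + 0.2391² + 0.0072² + 0.0072² + 0.2899² = 0.208392 + 0.057169 + 0.000052 + 0.000052 + 0.084042 = 0.349707
B_D = 1 / 0.349707 = 2.8595
Σp_Aᵢ² = 0.2813² + 0.1406² + 0.1406² + 0.2344² + 0.2031² = 0.079130 + 0.019768 + 0.019768 + 0.054943 + 0.041250 = 0.214859
B_A = 1 / 0.214859 = 4.6542
Σp_Cᵢ² = 0.2537² + 0.1940² + 0.4179² + 0.1045² + 0.0299² = 0.064364 + 0.037636 + 0.174640 + 0.010920 + 0.000894 = 0.288454
B_C = 1 / 0.288454 = 3.4668
Ranking by B (broadest → narrowest): Species A (4.65) > Species C (3.47) > Species D (2.86) > Species B (2.62)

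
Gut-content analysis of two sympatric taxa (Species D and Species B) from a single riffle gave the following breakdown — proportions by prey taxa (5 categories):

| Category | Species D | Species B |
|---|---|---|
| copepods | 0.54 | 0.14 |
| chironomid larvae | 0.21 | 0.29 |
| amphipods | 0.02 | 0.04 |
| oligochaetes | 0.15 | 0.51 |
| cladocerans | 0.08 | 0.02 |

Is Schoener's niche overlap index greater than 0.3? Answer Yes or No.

Σ|p₁ᵢ − p₂ᵢ| = 0.40 + 0.08 + 0.02 + 0.36 + 0.06 = 0.92
D = 1 − ½ × 0.92 = 1 − 0.460 = 0.5400
D = 0.5400 > 0.3 → Yes.

Yes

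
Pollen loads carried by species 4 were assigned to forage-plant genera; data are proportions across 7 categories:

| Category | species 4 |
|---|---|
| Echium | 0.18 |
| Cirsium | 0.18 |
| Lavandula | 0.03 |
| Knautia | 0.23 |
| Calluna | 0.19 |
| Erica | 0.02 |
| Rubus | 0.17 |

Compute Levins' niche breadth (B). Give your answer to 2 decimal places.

5.43

Σpᵢ² = 0.18² + 0.18² + 0.03² + 0.23² + 0.19² + 0.02² + 0.17² = 0.0324 + 0.0324 + 0.0009 + 0.0529 + 0.0361 + 0.0004 + 0.0289 = 0.1840
B = 1 / 0.1840 = 5.4348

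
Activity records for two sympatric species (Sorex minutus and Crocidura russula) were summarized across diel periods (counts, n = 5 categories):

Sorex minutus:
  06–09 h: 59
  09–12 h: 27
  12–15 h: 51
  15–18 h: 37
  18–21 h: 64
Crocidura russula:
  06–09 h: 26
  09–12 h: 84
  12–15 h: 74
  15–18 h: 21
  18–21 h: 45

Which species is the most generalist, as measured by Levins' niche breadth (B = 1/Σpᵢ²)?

Sorex minutus

Proportions for Sorex minutus (n=238): 59/238=0.2479, 27/238=0.1134, 51/238=0.2143, 37/238=0.1555, 64/238=0.2689
Proportions for Crocidura russula (n=250): 26/250=0.1040, 84/250=0.3360, 74/250=0.2960, 21/250=0.0840, 45/250=0.1800
Σp_minuᵢ² = 0.2479² + 0.1134² + 0.2143² + 0.1555² + 0.2689² = 0.061454 + 0.012860 + 0.045924 + 0.024180 + 0.072307 = 0.216725
B_minu = 1 / 0.216725 = 4.6141
Σp_russᵢ² = 0.1040² + 0.3360² + 0.2960² + 0.0840² + 0.1800² = 0.010816 + 0.112896 + 0.087616 + 0.007056 + 0.032400 = 0.250784
B_russ = 1 / 0.250784 = 3.9875
Highest B → broadest niche (most generalist): Sorex minutus (B = 4.61).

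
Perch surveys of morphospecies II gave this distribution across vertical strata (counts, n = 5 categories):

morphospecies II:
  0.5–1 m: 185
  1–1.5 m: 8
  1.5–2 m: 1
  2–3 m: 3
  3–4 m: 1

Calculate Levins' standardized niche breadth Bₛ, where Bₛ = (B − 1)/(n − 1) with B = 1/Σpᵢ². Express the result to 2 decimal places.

0.04

Proportions for morphospecies II (n=198): 185/198=0.9343, 8/198=0.0404, 1/198=0.0051, 3/198=0.0152, 1/198=0.0051
Σpᵢ² = 0.9343² + 0.0404² + 0.0051² + 0.0152² + 0.0051² = 0.872916 + 0.001632 + 0.000026 + 0.000231 + 0.000026 = 0.874831
B = 1 / 0.874831 = 1.1431
Bₛ = (B − 1)/(n − 1) = (1.1431 − 1)/(5 − 1) = 0.1431/4 = 0.0358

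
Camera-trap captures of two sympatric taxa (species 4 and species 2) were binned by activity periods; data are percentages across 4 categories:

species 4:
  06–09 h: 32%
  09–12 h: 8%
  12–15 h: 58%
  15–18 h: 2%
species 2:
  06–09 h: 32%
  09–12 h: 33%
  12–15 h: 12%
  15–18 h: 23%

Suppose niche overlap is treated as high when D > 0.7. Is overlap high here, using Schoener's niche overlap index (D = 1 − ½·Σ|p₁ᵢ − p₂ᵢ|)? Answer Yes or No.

No

Convert percentages to proportions (divide by 100).
Σ|p₁ᵢ − p₂ᵢ| = 0.00 + 0.25 + 0.46 + 0.21 = 0.92
D = 1 − ½ × 0.92 = 1 − 0.460 = 0.5400
D = 0.5400 < 0.7 → No.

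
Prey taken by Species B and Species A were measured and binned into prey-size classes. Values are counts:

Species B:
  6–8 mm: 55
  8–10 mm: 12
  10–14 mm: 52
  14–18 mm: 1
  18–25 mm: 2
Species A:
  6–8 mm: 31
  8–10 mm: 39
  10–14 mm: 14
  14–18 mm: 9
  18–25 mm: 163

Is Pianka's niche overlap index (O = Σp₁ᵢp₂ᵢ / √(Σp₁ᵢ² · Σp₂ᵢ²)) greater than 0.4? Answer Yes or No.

No

Proportions for Species B (n=122): 55/122=0.4508, 12/122=0.0984, 52/122=0.4262, 1/122=0.0082, 2/122=0.0164
Proportions for Species A (n=256): 31/256=0.1211, 39/256=0.1523, 14/256=0.0547, 9/256=0.0352, 163/256=0.6367
Σ p₁ᵢp₂ᵢ = 0.054592 + 0.014986 + 0.023313 + 0.000289 + 0.010442 = 0.103622
Σp_1ᵢ² = 0.4508² + 0.0984² + 0.4262² + 0.0082² + 0.0164² = 0.203221 + 0.009683 + 0.181646 + 0.000067 + 0.000269 = 0.394886
Σp_2ᵢ² = 0.1211² + 0.1523² + 0.0547² + 0.0352² + 0.6367² = 0.014665 + 0.023195 + 0.002992 + 0.001239 + 0.405387 = 0.447478
O = 0.103622 / √(0.394886 × 0.447478) = 0.103622 / 0.4203603 = 0.2465
O = 0.2465 < 0.4 → No.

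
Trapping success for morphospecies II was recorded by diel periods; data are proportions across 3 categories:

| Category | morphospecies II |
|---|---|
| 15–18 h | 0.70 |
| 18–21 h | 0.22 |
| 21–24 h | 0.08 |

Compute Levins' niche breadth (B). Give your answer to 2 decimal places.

Σpᵢ² = 0.70² + 0.22² + 0.08² = 0.4900 + 0.0484 + 0.0064 = 0.5448
B = 1 / 0.5448 = 1.8355

1.84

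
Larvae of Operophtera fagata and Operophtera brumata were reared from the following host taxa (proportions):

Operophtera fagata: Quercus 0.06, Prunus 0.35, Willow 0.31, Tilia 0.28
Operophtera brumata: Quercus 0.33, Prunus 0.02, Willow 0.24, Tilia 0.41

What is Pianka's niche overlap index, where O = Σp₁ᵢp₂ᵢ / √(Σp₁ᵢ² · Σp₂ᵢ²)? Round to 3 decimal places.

0.681

Σ p₁ᵢp₂ᵢ = 0.0198 + 0.0070 + 0.0744 + 0.1148 = 0.2160
Σp_1ᵢ² = 0.06² + 0.35² + 0.31² + 0.28² = 0.0036 + 0.1225 + 0.0961 + 0.0784 = 0.3006
Σp_2ᵢ² = 0.33² + 0.02² + 0.24² + 0.41² = 0.1089 + 0.0004 + 0.0576 + 0.1681 = 0.3350
O = 0.2160 / √(0.3006 × 0.3350) = 0.2160 / 0.317334 = 0.68067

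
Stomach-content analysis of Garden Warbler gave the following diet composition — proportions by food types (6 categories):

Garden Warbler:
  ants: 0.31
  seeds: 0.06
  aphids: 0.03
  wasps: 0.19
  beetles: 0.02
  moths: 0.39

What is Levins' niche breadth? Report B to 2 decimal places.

Σpᵢ² = 0.31² + 0.06² + 0.03² + 0.19² + 0.02² + 0.39² = 0.0961 + 0.0036 + 0.0009 + 0.0361 + 0.0004 + 0.1521 = 0.2892
B = 1 / 0.2892 = 3.4578

3.46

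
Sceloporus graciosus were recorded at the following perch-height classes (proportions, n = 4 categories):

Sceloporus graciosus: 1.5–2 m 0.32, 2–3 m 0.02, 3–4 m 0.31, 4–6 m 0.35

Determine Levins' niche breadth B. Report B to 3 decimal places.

3.111

Σpᵢ² = 0.32² + 0.02² + 0.31² + 0.35² = 0.1024 + 0.0004 + 0.0961 + 0.1225 = 0.3214
B = 1 / 0.3214 = 3.11139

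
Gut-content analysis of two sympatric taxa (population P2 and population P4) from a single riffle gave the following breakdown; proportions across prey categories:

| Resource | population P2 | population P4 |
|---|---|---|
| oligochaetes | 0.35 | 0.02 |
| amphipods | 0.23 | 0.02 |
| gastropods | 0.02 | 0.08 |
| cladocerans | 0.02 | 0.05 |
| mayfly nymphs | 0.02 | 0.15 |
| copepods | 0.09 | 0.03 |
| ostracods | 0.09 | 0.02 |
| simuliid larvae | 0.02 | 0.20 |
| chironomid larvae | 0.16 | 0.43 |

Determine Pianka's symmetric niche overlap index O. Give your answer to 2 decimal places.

Σ p₁ᵢp₂ᵢ = 0.0070 + 0.0046 + 0.0016 + 0.0010 + 0.0030 + 0.0027 + 0.0018 + 0.0040 + 0.0688 = 0.0945
Σp_1ᵢ² = 0.35² + 0.23² + 0.02² + 0.02² + 0.02² + 0.09² + 0.09² + 0.02² + 0.16² = 0.1225 + 0.0529 + 0.0004 + 0.0004 + 0.0004 + 0.0081 + 0.0081 + 0.0004 + 0.0256 = 0.2188
Σp_2ᵢ² = 0.02² + 0.02² + 0.08² + 0.05² + 0.15² + 0.03² + 0.02² + 0.20² + 0.43² = 0.0004 + 0.0004 + 0.0064 + 0.0025 + 0.0225 + 0.0009 + 0.0004 + 0.0400 + 0.1849 = 0.2584
O = 0.0945 / √(0.2188 × 0.2584) = 0.0945 / 0.23778 = 0.3974

0.40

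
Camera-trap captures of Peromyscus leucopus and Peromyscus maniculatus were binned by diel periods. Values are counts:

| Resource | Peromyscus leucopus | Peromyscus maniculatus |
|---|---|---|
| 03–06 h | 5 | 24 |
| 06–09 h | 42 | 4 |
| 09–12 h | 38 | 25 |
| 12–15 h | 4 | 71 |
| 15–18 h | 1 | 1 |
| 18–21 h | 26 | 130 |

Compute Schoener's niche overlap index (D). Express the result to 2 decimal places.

Proportions for Peromyscus leucopus (n=116): 5/116=0.0431, 42/116=0.3621, 38/116=0.3276, 4/116=0.0345, 1/116=0.0086, 26/116=0.2241
Proportions for Peromyscus maniculatus (n=255): 24/255=0.0941, 4/255=0.0157, 25/255=0.0980, 71/255=0.2784, 1/255=0.0039, 130/255=0.5098
Σ|p₁ᵢ − p₂ᵢ| = 0.0510 + 0.3464 + 0.2296 + 0.2439 + 0.0047 + 0.2857 = 1.1613
D = 1 − ½ × 1.1613 = 1 − 0.58065 = 0.41935

0.42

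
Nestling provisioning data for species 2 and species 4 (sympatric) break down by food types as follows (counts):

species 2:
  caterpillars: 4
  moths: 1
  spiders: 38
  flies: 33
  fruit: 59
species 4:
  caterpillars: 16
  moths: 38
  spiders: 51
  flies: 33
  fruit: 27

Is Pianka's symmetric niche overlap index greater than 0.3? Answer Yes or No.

Proportions for species 2 (n=135): 4/135=0.0296, 1/135=0.0074, 38/135=0.2815, 33/135=0.2444, 59/135=0.4370
Proportions for species 4 (n=165): 16/165=0.0970, 38/165=0.2303, 51/165=0.3091, 33/165=0.2000, 27/165=0.1636
Σ p₁ᵢp₂ᵢ = 0.002871 + 0.001704 + 0.087012 + 0.048880 + 0.071493 = 0.211960
Σp_1ᵢ² = 0.0296² + 0.0074² + 0.2815² + 0.2444² + 0.4370² = 0.000876 + 0.000055 + 0.079242 + 0.059731 + 0.190969 = 0.330873
Σp_2ᵢ² = 0.0970² + 0.2303² + 0.3091² + 0.2000² + 0.1636² = 0.009409 + 0.053038 + 0.095543 + 0.040000 + 0.026765 = 0.224755
O = 0.211960 / √(0.330873 × 0.224755) = 0.211960 / 0.2727001 = 0.7773
O = 0.7773 > 0.3 → Yes.

Yes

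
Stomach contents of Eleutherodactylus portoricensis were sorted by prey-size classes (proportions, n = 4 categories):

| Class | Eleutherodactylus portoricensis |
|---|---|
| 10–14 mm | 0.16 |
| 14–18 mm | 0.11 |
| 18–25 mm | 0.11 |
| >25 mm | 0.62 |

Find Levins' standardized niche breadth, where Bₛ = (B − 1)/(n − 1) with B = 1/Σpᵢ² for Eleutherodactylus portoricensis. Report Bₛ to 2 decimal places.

Σpᵢ² = 0.16² + 0.11² + 0.11² + 0.62² = 0.0256 + 0.0121 + 0.0121 + 0.3844 = 0.4342
B = 1 / 0.4342 = 2.3031
Bₛ = (B − 1)/(n − 1) = (2.3031 − 1)/(4 − 1) = 1.3031/3 = 0.4344

0.43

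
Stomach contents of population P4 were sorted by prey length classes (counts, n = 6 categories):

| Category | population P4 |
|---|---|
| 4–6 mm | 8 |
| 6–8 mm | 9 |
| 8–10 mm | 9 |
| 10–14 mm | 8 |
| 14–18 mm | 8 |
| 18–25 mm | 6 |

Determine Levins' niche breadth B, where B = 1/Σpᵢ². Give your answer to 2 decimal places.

5.91

Proportions for population P4 (n=48): 8/48=0.1667, 9/48=0.1875, 9/48=0.1875, 8/48=0.1667, 8/48=0.1667, 6/48=0.1250
Σpᵢ² = 0.1667² + 0.1875² + 0.1875² + 0.1667² + 0.1667² + 0.1250² = 0.027789 + 0.035156 + 0.035156 + 0.027789 + 0.027789 + 0.015625 = 0.169304
B = 1 / 0.169304 = 5.9065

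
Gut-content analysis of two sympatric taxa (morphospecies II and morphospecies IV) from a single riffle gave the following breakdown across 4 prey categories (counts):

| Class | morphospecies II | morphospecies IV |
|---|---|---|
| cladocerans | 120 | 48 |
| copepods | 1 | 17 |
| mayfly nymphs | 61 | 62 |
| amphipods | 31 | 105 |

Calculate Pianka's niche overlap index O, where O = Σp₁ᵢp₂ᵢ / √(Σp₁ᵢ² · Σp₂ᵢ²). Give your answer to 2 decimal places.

0.70

Proportions for morphospecies II (n=213): 120/213=0.5634, 1/213=0.0047, 61/213=0.2864, 31/213=0.1455
Proportions for morphospecies IV (n=232): 48/232=0.2069, 17/232=0.0733, 62/232=0.2672, 105/232=0.4526
Σ p₁ᵢp₂ᵢ = 0.116567 + 0.000345 + 0.076526 + 0.065853 = 0.259291
Σp_1ᵢ² = 0.5634² + 0.0047² + 0.2864² + 0.1455² = 0.317420 + 0.000022 + 0.082025 + 0.021170 = 0.420637
Σp_2ᵢ² = 0.2069² + 0.0733² + 0.2672² + 0.4526² = 0.042808 + 0.005373 + 0.071396 + 0.204847 = 0.324424
O = 0.259291 / √(0.420637 × 0.324424) = 0.259291 / 0.3694113 = 0.7019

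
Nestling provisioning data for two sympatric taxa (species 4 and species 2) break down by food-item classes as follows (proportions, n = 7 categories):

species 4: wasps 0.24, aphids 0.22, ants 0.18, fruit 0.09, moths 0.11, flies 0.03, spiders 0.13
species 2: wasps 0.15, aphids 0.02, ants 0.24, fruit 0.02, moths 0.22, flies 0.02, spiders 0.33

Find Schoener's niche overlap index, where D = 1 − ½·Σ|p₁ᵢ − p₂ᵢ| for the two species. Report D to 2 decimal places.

0.63

Σ|p₁ᵢ − p₂ᵢ| = 0.09 + 0.20 + 0.06 + 0.07 + 0.11 + 0.01 + 0.20 = 0.74
D = 1 − ½ × 0.74 = 1 − 0.370 = 0.6300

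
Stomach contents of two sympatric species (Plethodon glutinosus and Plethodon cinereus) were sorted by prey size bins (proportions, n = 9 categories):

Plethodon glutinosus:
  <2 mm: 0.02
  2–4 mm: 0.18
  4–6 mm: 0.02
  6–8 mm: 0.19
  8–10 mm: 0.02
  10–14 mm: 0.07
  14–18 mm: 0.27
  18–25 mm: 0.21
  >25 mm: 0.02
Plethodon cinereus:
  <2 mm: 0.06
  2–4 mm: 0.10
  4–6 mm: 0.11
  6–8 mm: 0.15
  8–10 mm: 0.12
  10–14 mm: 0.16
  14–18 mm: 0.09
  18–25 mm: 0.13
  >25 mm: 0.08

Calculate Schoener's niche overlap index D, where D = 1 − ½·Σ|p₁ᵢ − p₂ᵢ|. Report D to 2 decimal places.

0.62

Σ|p₁ᵢ − p₂ᵢ| = 0.04 + 0.08 + 0.09 + 0.04 + 0.10 + 0.09 + 0.18 + 0.08 + 0.06 = 0.76
D = 1 − ½ × 0.76 = 1 − 0.380 = 0.6200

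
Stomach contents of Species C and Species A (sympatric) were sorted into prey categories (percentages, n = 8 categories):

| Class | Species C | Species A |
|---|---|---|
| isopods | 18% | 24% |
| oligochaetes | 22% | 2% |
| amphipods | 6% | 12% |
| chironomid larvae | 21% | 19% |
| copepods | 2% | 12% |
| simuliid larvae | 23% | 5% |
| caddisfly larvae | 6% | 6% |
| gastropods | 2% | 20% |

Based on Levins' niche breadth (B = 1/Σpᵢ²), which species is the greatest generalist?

Convert percentages to proportions (divide by 100).
Σp_Cᵢ² = 0.18² + 0.22² + 0.06² + 0.21² + 0.02² + 0.23² + 0.06² + 0.02² = 0.0324 + 0.0484 + 0.0036 + 0.0441 + 0.0004 + 0.0529 + 0.0036 + 0.0004 = 0.1858
B_C = 1 / 0.1858 = 5.3821
Σp_Aᵢ² = 0.24² + 0.02² + 0.12² + 0.19² + 0.12² + 0.05² + 0.06² + 0.20² = 0.0576 + 0.0004 + 0.0144 + 0.0361 + 0.0144 + 0.0025 + 0.0036 + 0.0400 = 0.1690
B_A = 1 / 0.1690 = 5.9172
Highest B → broadest niche (most generalist): Species A (B = 5.92).

Species A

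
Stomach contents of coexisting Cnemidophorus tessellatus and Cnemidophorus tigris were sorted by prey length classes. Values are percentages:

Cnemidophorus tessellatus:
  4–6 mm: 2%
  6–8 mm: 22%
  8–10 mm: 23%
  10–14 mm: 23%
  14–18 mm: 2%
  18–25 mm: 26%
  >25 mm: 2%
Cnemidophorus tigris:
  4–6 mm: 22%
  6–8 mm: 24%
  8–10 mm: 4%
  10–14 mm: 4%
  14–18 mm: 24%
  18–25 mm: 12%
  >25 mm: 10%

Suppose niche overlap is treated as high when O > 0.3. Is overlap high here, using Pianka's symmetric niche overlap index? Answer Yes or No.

Yes

Convert percentages to proportions (divide by 100).
Σ p₁ᵢp₂ᵢ = 0.0044 + 0.0528 + 0.0092 + 0.0092 + 0.0048 + 0.0312 + 0.0020 = 0.1136
Σp_1ᵢ² = 0.02² + 0.22² + 0.23² + 0.23² + 0.02² + 0.26² + 0.02² = 0.0004 + 0.0484 + 0.0529 + 0.0529 + 0.0004 + 0.0676 + 0.0004 = 0.2230
Σp_2ᵢ² = 0.22² + 0.24² + 0.04² + 0.04² + 0.24² + 0.12² + 0.10² = 0.0484 + 0.0576 + 0.0016 + 0.0016 + 0.0576 + 0.0144 + 0.0100 = 0.1912
O = 0.1136 / √(0.2230 × 0.1912) = 0.1136 / 0.20649 = 0.5501
O = 0.5501 > 0.3 → Yes.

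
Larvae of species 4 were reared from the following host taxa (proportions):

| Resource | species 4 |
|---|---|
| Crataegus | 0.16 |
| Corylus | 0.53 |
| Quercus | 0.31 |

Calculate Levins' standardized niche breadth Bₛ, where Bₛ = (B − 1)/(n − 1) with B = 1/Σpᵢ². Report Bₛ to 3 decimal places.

Σpᵢ² = 0.16² + 0.53² + 0.31² = 0.0256 + 0.2809 + 0.0961 = 0.4026
B = 1 / 0.4026 = 2.48385
Bₛ = (B − 1)/(n − 1) = (2.48385 − 1)/(3 − 1) = 1.48385/2 = 0.74193

0.742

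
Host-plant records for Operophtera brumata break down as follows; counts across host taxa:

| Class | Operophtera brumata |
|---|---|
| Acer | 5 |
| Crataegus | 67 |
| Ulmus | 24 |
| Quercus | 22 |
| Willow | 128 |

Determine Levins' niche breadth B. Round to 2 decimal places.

2.76

Proportions for Operophtera brumata (n=246): 5/246=0.0203, 67/246=0.2724, 24/246=0.0976, 22/246=0.0894, 128/246=0.5203
Σpᵢ² = 0.0203² + 0.2724² + 0.0976² + 0.0894² + 0.5203² = 0.000412 + 0.074202 + 0.009526 + 0.007992 + 0.270712 = 0.362844
B = 1 / 0.362844 = 2.7560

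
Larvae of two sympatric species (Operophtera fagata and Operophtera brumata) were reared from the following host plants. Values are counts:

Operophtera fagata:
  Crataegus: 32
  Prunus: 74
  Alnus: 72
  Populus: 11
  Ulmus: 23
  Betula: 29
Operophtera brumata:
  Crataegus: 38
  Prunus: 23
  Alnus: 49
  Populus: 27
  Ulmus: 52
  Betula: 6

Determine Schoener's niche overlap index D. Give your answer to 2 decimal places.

0.67

Proportions for Operophtera fagata (n=241): 32/241=0.1328, 74/241=0.3071, 72/241=0.2988, 11/241=0.0456, 23/241=0.0954, 29/241=0.1203
Proportions for Operophtera brumata (n=195): 38/195=0.1949, 23/195=0.1179, 49/195=0.2513, 27/195=0.1385, 52/195=0.2667, 6/195=0.0308
Σ|p₁ᵢ − p₂ᵢ| = 0.0621 + 0.1892 + 0.0475 + 0.0929 + 0.1713 + 0.0895 = 0.6525
D = 1 − ½ × 0.6525 = 1 − 0.32625 = 0.67375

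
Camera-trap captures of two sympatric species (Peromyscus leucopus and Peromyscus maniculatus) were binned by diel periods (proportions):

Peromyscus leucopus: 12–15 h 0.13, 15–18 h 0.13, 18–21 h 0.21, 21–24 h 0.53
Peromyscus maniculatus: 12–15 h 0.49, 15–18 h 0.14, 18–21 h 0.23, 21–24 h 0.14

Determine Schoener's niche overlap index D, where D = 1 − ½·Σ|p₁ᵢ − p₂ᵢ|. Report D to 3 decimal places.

Σ|p₁ᵢ − p₂ᵢ| = 0.36 + 0.01 + 0.02 + 0.39 = 0.78
D = 1 − ½ × 0.78 = 1 − 0.390 = 0.61000

0.610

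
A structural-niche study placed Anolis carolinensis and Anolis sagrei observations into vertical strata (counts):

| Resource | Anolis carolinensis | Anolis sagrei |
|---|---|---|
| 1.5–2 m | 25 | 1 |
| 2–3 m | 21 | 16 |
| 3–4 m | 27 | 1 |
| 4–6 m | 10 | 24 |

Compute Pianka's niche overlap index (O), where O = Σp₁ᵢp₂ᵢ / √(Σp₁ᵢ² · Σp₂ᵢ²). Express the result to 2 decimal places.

Proportions for Anolis carolinensis (n=83): 25/83=0.3012, 21/83=0.2530, 27/83=0.3253, 10/83=0.1205
Proportions for Anolis sagrei (n=42): 1/42=0.0238, 16/42=0.3810, 1/42=0.0238, 24/42=0.5714
Σ p₁ᵢp₂ᵢ = 0.007169 + 0.096393 + 0.007742 + 0.068854 = 0.180158
Σp_1ᵢ² = 0.3012² + 0.2530² + 0.3253² + 0.1205² = 0.090721 + 0.064009 + 0.105820 + 0.014520 = 0.275070
Σp_2ᵢ² = 0.0238² + 0.3810² + 0.0238² + 0.5714² = 0.000566 + 0.145161 + 0.000566 + 0.326498 = 0.472791
O = 0.180158 / √(0.275070 × 0.472791) = 0.180158 / 0.3606253 = 0.4996

0.50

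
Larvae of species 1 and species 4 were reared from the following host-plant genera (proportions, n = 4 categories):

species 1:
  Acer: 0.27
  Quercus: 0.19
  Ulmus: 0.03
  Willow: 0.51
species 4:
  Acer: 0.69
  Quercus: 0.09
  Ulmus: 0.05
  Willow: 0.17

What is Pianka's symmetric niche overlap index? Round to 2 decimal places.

0.67

Σ p₁ᵢp₂ᵢ = 0.1863 + 0.0171 + 0.0015 + 0.0867 = 0.2916
Σp_1ᵢ² = 0.27² + 0.19² + 0.03² + 0.51² = 0.0729 + 0.0361 + 0.0009 + 0.2601 = 0.3700
Σp_2ᵢ² = 0.69² + 0.09² + 0.05² + 0.17² = 0.4761 + 0.0081 + 0.0025 + 0.0289 = 0.5156
O = 0.2916 / √(0.3700 × 0.5156) = 0.2916 / 0.43677 = 0.6676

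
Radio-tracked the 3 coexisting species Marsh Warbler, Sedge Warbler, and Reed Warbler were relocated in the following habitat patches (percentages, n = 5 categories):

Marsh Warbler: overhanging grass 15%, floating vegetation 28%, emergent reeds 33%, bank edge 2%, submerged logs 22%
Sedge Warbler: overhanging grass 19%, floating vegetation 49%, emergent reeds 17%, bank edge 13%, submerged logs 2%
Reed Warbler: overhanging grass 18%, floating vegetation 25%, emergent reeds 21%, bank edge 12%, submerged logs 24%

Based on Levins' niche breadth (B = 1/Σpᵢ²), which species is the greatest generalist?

Reed Warbler

Convert percentages to proportions (divide by 100).
Σp_Marsᵢ² = 0.15² + 0.28² + 0.33² + 0.02² + 0.22² = 0.0225 + 0.0784 + 0.1089 + 0.0004 + 0.0484 = 0.2586
B_Mars = 1 / 0.2586 = 3.8670
Σp_Sedgᵢ² = 0.19² + 0.49² + 0.17² + 0.13² + 0.02² = 0.0361 + 0.2401 + 0.0289 + 0.0169 + 0.0004 = 0.3224
B_Sedg = 1 / 0.3224 = 3.1017
Σp_Reedᵢ² = 0.18² + 0.25² + 0.21² + 0.12² + 0.24² = 0.0324 + 0.0625 + 0.0441 + 0.0144 + 0.0576 = 0.2110
B_Reed = 1 / 0.2110 = 4.7393
Highest B → broadest niche (most generalist): Reed Warbler (B = 4.74).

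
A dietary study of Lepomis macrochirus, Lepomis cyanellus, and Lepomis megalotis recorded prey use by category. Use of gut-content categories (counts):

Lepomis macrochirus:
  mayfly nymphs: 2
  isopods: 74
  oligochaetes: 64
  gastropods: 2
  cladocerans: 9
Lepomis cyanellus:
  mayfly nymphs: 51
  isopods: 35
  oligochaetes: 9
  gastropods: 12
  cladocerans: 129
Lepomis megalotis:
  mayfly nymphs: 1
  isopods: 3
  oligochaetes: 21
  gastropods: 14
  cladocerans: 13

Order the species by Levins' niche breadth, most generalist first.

Lepomis megalotis > Lepomis cyanellus > Lepomis macrochirus

Proportions for Lepomis macrochirus (n=151): 2/151=0.0132, 74/151=0.4901, 64/151=0.4238, 2/151=0.0132, 9/151=0.0596
Proportions for Lepomis cyanellus (n=236): 51/236=0.2161, 35/236=0.1483, 9/236=0.0381, 12/236=0.0508, 129/236=0.5466
Proportions for Lepomis megalotis (n=52): 1/52=0.0192, 3/52=0.0577, 21/52=0.4038, 14/52=0.2692, 13/52=0.2500
Σp_macrᵢ² = 0.0132² + 0.4901² + 0.4238² + 0.0132² + 0.0596² = 0.000174 + 0.240198 + 0.179606 + 0.000174 + 0.003552 = 0.423704
B_macr = 1 / 0.423704 = 2.3601
Σp_cyanᵢ² = 0.2161² + 0.1483² + 0.0381² + 0.0508² + 0.5466² = 0.046699 + 0.021993 + 0.001452 + 0.002581 + 0.298772 = 0.371497
B_cyan = 1 / 0.371497 = 2.6918
Σp_megaᵢ² = 0.0192² + 0.0577² + 0.4038² + 0.2692² + 0.2500² = 0.000369 + 0.003329 + 0.163054 + 0.072469 + 0.062500 = 0.301721
B_mega = 1 / 0.301721 = 3.3143
Ranking by B (broadest → narrowest): Lepomis megalotis (3.31) > Lepomis cyanellus (2.69) > Lepomis macrochirus (2.36)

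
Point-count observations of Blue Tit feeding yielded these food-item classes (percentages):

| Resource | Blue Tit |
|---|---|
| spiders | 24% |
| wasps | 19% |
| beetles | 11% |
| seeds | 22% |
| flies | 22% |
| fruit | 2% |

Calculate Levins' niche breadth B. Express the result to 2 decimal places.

4.93

Convert percentages to proportions (divide by 100).
Σpᵢ² = 0.24² + 0.19² + 0.11² + 0.22² + 0.22² + 0.02² = 0.0576 + 0.0361 + 0.0121 + 0.0484 + 0.0484 + 0.0004 = 0.2030
B = 1 / 0.2030 = 4.9261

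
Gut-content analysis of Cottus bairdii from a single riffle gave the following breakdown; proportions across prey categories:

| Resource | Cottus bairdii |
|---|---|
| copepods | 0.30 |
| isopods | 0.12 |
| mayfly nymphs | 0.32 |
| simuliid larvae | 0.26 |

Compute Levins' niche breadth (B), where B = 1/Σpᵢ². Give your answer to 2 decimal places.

Σpᵢ² = 0.30² + 0.12² + 0.32² + 0.26² = 0.0900 + 0.0144 + 0.1024 + 0.0676 = 0.2744
B = 1 / 0.2744 = 3.6443

3.64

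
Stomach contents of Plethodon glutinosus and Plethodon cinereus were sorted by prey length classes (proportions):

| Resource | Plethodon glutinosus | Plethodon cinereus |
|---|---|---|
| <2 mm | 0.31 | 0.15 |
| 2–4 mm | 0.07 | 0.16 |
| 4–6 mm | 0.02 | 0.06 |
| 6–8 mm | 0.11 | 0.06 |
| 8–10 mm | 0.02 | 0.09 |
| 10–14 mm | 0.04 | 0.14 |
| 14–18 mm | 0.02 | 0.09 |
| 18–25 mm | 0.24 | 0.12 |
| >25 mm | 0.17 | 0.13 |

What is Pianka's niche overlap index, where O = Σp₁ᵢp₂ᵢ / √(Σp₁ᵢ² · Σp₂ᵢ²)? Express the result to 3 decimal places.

0.798

Σ p₁ᵢp₂ᵢ = 0.0465 + 0.0112 + 0.0012 + 0.0066 + 0.0018 + 0.0056 + 0.0018 + 0.0288 + 0.0221 = 0.1256
Σp_1ᵢ² = 0.31² + 0.07² + 0.02² + 0.11² + 0.02² + 0.04² + 0.02² + 0.24² + 0.17² = 0.0961 + 0.0049 + 0.0004 + 0.0121 + 0.0004 + 0.0016 + 0.0004 + 0.0576 + 0.0289 = 0.2024
Σp_2ᵢ² = 0.15² + 0.16² + 0.06² + 0.06² + 0.09² + 0.14² + 0.09² + 0.12² + 0.13² = 0.0225 + 0.0256 + 0.0036 + 0.0036 + 0.0081 + 0.0196 + 0.0081 + 0.0144 + 0.0169 = 0.1224
O = 0.1256 / √(0.2024 × 0.1224) = 0.1256 / 0.157397 = 0.79798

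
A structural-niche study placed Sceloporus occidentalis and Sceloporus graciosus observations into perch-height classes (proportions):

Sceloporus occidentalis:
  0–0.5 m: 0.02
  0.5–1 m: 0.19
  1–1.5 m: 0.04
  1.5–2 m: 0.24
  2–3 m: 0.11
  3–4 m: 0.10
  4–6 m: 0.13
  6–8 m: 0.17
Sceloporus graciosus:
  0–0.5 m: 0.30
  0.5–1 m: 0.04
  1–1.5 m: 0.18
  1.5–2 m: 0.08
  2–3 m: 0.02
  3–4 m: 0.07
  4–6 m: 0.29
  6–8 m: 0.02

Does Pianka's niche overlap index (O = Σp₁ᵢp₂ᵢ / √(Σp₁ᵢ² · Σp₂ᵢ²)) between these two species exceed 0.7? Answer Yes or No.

No

Σ p₁ᵢp₂ᵢ = 0.0060 + 0.0076 + 0.0072 + 0.0192 + 0.0022 + 0.0070 + 0.0377 + 0.0034 = 0.0903
Σp_1ᵢ² = 0.02² + 0.19² + 0.04² + 0.24² + 0.11² + 0.10² + 0.13² + 0.17² = 0.0004 + 0.0361 + 0.0016 + 0.0576 + 0.0121 + 0.0100 + 0.0169 + 0.0289 = 0.1636
Σp_2ᵢ² = 0.30² + 0.04² + 0.18² + 0.08² + 0.02² + 0.07² + 0.29² + 0.02² = 0.0900 + 0.0016 + 0.0324 + 0.0064 + 0.0004 + 0.0049 + 0.0841 + 0.0004 = 0.2202
O = 0.0903 / √(0.1636 × 0.2202) = 0.0903 / 0.18980 = 0.4758
O = 0.4758 < 0.7 → No.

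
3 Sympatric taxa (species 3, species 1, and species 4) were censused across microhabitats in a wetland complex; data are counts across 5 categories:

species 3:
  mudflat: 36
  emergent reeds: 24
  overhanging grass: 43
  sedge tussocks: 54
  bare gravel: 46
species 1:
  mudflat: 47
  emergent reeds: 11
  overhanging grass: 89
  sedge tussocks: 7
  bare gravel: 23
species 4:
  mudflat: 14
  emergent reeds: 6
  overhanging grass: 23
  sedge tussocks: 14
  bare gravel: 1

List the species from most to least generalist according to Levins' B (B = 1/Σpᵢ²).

Proportions for species 3 (n=203): 36/203=0.1773, 24/203=0.1182, 43/203=0.2118, 54/203=0.2660, 46/203=0.2266
Proportions for species 1 (n=177): 47/177=0.2655, 11/177=0.0621, 89/177=0.5028, 7/177=0.0395, 23/177=0.1299
Proportions for species 4 (n=58): 14/58=0.2414, 6/58=0.1034, 23/58=0.3966, 14/58=0.2414, 1/58=0.0172
Σp_3ᵢ² = 0.1773² + 0.1182² + 0.2118² + 0.2660² + 0.2266² = 0.031435 + 0.013971 + 0.044859 + 0.070756 + 0.051348 = 0.212369
B_3 = 1 / 0.212369 = 4.7088
Σp_1ᵢ² = 0.2655² + 0.0621² + 0.5028² + 0.0395² + 0.1299² = 0.070490 + 0.003856 + 0.252808 + 0.001560 + 0.016874 = 0.345588
B_1 = 1 / 0.345588 = 2.8936
Σp_4ᵢ² = 0.2414² + 0.1034² + 0.3966² + 0.2414² + 0.0172² = 0.058274 + 0.010692 + 0.157292 + 0.058274 + 0.000296 = 0.284828
B_4 = 1 / 0.284828 = 3.5109
Ranking by B (broadest → narrowest): species 3 (4.71) > species 4 (3.51) > species 1 (2.89)

species 3 > species 4 > species 1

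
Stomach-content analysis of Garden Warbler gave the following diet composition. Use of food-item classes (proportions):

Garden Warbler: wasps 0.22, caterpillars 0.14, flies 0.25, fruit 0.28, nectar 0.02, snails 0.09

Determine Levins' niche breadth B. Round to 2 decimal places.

Σpᵢ² = 0.22² + 0.14² + 0.25² + 0.28² + 0.02² + 0.09² = 0.0484 + 0.0196 + 0.0625 + 0.0784 + 0.0004 + 0.0081 = 0.2174
B = 1 / 0.2174 = 4.5998

4.60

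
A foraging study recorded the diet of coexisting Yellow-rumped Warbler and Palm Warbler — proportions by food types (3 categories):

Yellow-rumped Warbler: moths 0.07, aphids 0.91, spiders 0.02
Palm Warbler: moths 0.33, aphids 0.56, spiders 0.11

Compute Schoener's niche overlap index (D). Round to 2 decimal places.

0.65

Σ|p₁ᵢ − p₂ᵢ| = 0.26 + 0.35 + 0.09 = 0.70
D = 1 − ½ × 0.70 = 1 − 0.350 = 0.6500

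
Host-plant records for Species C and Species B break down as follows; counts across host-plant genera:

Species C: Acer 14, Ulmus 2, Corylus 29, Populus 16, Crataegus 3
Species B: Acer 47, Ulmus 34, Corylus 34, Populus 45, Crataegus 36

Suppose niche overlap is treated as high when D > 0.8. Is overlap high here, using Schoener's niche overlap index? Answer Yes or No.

No

Proportions for Species C (n=64): 14/64=0.2188, 2/64=0.0313, 29/64=0.4531, 16/64=0.2500, 3/64=0.0469
Proportions for Species B (n=196): 47/196=0.2398, 34/196=0.1735, 34/196=0.1735, 45/196=0.2296, 36/196=0.1837
Σ|p₁ᵢ − p₂ᵢ| = 0.0210 + 0.1422 + 0.2796 + 0.0204 + 0.1368 = 0.6000
D = 1 − ½ × 0.6000 = 1 − 0.30000 = 0.70000
D = 0.70000 < 0.8 → No.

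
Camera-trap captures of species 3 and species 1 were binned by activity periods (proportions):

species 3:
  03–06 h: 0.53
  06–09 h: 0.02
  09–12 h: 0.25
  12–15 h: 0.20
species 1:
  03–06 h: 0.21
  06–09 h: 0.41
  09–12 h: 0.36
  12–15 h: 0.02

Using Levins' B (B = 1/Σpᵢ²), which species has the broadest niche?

Σp_3ᵢ² = 0.53² + 0.02² + 0.25² + 0.20² = 0.2809 + 0.0004 + 0.0625 + 0.0400 = 0.3838
B_3 = 1 / 0.3838 = 2.6055
Σp_1ᵢ² = 0.21² + 0.41² + 0.36² + 0.02² = 0.0441 + 0.1681 + 0.1296 + 0.0004 = 0.3422
B_1 = 1 / 0.3422 = 2.9223
Highest B → broadest niche (most generalist): species 1 (B = 2.92).

species 1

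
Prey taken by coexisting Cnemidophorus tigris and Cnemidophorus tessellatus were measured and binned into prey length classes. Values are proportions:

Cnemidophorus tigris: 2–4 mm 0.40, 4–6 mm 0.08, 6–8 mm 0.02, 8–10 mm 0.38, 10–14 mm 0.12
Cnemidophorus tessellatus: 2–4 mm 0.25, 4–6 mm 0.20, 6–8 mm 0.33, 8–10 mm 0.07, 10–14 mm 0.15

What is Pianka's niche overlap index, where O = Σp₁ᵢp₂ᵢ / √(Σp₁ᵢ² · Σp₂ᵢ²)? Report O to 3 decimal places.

0.600

Σ p₁ᵢp₂ᵢ = 0.1000 + 0.0160 + 0.0066 + 0.0266 + 0.0180 = 0.1672
Σp_1ᵢ² = 0.40² + 0.08² + 0.02² + 0.38² + 0.12² = 0.1600 + 0.0064 + 0.0004 + 0.1444 + 0.0144 = 0.3256
Σp_2ᵢ² = 0.25² + 0.20² + 0.33² + 0.07² + 0.15² = 0.0625 + 0.0400 + 0.1089 + 0.0049 + 0.0225 = 0.2388
O = 0.1672 / √(0.3256 × 0.2388) = 0.1672 / 0.278843 = 0.59962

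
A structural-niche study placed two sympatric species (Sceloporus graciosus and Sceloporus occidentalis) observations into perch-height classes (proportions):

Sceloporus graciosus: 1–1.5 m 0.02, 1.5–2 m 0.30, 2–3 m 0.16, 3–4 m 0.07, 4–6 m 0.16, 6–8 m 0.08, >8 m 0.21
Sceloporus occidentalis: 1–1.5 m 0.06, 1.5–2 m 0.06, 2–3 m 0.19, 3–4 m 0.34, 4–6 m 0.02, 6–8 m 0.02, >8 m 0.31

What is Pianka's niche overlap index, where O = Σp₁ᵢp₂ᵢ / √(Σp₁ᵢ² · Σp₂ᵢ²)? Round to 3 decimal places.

Σ p₁ᵢp₂ᵢ = 0.0012 + 0.0180 + 0.0304 + 0.0238 + 0.0032 + 0.0016 + 0.0651 = 0.1433
Σp_1ᵢ² = 0.02² + 0.30² + 0.16² + 0.07² + 0.16² + 0.08² + 0.21² = 0.0004 + 0.0900 + 0.0256 + 0.0049 + 0.0256 + 0.0064 + 0.0441 = 0.1970
Σp_2ᵢ² = 0.06² + 0.06² + 0.19² + 0.34² + 0.02² + 0.02² + 0.31² = 0.0036 + 0.0036 + 0.0361 + 0.1156 + 0.0004 + 0.0004 + 0.0961 = 0.2558
O = 0.1433 / √(0.1970 × 0.2558) = 0.1433 / 0.224483 = 0.63836

0.638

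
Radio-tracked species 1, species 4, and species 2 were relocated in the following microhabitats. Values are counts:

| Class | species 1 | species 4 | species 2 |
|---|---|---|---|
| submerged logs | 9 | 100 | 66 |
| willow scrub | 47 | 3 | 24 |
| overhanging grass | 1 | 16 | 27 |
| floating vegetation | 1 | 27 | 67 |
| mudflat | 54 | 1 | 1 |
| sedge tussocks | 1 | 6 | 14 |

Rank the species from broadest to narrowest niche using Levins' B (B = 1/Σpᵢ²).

Proportions for species 1 (n=113): 9/113=0.0796, 47/113=0.4159, 1/113=0.0088, 1/113=0.0088, 54/113=0.4779, 1/113=0.0088
Proportions for species 4 (n=153): 100/153=0.6536, 3/153=0.0196, 16/153=0.1046, 27/153=0.1765, 1/153=0.0065, 6/153=0.0392
Proportions for species 2 (n=199): 66/199=0.3317, 24/199=0.1206, 27/199=0.1357, 67/199=0.3367, 1/199=0.0050, 14/199=0.0704
Σp_1ᵢ² = 0.0796² + 0.4159² + 0.0088² + 0.0088² + 0.4779² + 0.0088² = 0.006336 + 0.172973 + 0.000077 + 0.000077 + 0.228388 + 0.000077 = 0.407928
B_1 = 1 / 0.407928 = 2.4514
Σp_4ᵢ² = 0.6536² + 0.0196² + 0.1046² + 0.1765² + 0.0065² + 0.0392² = 0.427193 + 0.000384 + 0.010941 + 0.031152 + 0.000042 + 0.001537 = 0.471249
B_4 = 1 / 0.471249 = 2.1220
Σp_2ᵢ² = 0.3317² + 0.1206² + 0.1357² + 0.3367² + 0.0050² + 0.0704² = 0.110025 + 0.014544 + 0.018414 + 0.113367 + 0.000025 + 0.004956 = 0.261331
B_2 = 1 / 0.261331 = 3.8266
Ranking by B (broadest → narrowest): species 2 (3.83) > species 1 (2.45) > species 4 (2.12)

species 2 > species 1 > species 4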